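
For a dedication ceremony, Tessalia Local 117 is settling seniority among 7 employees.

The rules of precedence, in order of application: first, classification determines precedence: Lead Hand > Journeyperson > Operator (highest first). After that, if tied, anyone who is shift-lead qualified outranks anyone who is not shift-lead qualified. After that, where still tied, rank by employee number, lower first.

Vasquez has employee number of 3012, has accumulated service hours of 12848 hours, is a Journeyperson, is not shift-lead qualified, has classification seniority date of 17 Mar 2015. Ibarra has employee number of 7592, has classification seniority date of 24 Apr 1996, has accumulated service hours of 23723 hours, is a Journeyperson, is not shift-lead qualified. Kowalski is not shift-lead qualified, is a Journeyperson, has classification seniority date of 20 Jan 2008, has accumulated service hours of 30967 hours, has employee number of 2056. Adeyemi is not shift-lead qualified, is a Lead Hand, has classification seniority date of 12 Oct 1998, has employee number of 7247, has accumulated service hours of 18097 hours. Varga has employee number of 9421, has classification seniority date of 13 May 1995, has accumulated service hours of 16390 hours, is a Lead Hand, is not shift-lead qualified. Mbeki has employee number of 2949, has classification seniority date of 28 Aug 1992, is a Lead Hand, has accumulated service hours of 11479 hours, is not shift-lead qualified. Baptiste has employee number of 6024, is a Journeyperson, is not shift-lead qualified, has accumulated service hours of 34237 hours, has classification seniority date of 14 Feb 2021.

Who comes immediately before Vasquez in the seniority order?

Kowalski

By classification: Mbeki, Adeyemi and Varga (Lead Hand); then Kowalski, Vasquez, Baptiste and Ibarra (Journeyperson).
Mbeki, Adeyemi and Varga are each not shift-lead qualified, so the next rule applies.
Among Mbeki, Adeyemi and Varga, by employee number (lower first): Mbeki (2949) before Adeyemi (7247) before Varga (9421).
Kowalski, Vasquez, Baptiste and Ibarra are each not shift-lead qualified, so the next rule applies.
Among Kowalski, Vasquez, Baptiste and Ibarra, by employee number (lower first): Kowalski (2056) before Vasquez (3012) before Baptiste (6024) before Ibarra (7592).
Order: Mbeki, Adeyemi, Varga, Kowalski, Vasquez, Baptiste, Ibarra.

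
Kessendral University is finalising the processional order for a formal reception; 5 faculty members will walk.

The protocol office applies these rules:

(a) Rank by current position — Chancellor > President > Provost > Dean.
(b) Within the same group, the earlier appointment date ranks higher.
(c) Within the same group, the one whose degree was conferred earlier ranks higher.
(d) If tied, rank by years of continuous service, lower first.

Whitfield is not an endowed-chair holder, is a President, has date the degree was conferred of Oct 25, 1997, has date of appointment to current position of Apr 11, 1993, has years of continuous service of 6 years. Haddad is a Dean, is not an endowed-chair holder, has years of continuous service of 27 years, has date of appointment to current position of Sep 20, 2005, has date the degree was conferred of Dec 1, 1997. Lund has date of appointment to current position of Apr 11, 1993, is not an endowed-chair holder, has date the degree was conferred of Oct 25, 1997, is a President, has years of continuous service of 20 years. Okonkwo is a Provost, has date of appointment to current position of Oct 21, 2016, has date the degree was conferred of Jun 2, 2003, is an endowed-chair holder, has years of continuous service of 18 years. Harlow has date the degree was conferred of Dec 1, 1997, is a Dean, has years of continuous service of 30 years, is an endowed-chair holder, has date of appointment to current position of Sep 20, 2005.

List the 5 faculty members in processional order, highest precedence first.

Whitfield, Lund, Okonkwo, Haddad, Harlow

By current position: Whitfield and Lund (President); then Okonkwo (Provost); then Haddad and Harlow (Dean).
Whitfield and Lund both have date of appointment to current position Apr 11, 1993, so the next rule applies.
Whitfield and Lund both have date the degree was conferred Oct 25, 1997, so the next rule applies.
Among Whitfield and Lund, by years of continuous service (lower first): Whitfield (6 years) before Lund (20 years).
Haddad and Harlow both have date of appointment to current position Sep 20, 2005, so the next rule applies.
Haddad and Harlow both have date the degree was conferred Dec 1, 1997, so the next rule applies.
Among Haddad and Harlow, by years of continuous service (lower first): Haddad (27 years) before Harlow (30 years).
Full order: Whitfield, Lund, Okonkwo, Haddad, Harlow.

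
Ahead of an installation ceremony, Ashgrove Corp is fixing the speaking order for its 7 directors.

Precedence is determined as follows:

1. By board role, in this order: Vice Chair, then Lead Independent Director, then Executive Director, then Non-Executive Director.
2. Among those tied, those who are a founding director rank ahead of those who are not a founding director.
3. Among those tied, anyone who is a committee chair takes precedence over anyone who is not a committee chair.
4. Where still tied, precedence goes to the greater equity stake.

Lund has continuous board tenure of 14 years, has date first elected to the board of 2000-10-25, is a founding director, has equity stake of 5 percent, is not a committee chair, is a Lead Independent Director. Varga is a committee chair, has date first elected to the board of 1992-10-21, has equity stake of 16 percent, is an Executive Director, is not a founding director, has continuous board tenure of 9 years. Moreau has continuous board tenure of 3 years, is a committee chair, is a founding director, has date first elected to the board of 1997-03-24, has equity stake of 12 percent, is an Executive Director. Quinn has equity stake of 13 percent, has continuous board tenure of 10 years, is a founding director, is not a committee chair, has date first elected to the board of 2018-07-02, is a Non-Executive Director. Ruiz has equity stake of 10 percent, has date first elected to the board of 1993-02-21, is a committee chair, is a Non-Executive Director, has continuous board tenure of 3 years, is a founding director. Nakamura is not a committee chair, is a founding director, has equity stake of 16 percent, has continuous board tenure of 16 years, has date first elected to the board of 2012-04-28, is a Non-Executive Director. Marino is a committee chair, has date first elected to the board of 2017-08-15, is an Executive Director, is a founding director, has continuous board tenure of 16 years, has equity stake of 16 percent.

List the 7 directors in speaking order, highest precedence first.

By board role: Lund (Lead Independent Director); then Marino, Moreau and Varga (Executive Director); then Ruiz, Nakamura and Quinn (Non-Executive Director).
Among Marino, Moreau and Varga, a founding director before not a founding director: Marino and Moreau (a founding director) before Varga (not a founding director).
Marino and Moreau are each a committee chair, so the next rule applies.
Among Marino and Moreau, by equity stake (higher first): Marino (16 percent) before Moreau (12 percent).
Ruiz, Nakamura and Quinn are each a founding director, so the next rule applies.
Among Ruiz, Nakamura and Quinn, a committee chair before not a committee chair: Ruiz (a committee chair) before Nakamura and Quinn (not a committee chair).
Among Nakamura and Quinn, by equity stake (higher first): Nakamura (16 percent) before Quinn (13 percent).
Full order: Lund, Marino, Moreau, Varga, Ruiz, Nakamura, Quinn.

Lund, Marino, Moreau, Varga, Ruiz, Nakamura, Quinn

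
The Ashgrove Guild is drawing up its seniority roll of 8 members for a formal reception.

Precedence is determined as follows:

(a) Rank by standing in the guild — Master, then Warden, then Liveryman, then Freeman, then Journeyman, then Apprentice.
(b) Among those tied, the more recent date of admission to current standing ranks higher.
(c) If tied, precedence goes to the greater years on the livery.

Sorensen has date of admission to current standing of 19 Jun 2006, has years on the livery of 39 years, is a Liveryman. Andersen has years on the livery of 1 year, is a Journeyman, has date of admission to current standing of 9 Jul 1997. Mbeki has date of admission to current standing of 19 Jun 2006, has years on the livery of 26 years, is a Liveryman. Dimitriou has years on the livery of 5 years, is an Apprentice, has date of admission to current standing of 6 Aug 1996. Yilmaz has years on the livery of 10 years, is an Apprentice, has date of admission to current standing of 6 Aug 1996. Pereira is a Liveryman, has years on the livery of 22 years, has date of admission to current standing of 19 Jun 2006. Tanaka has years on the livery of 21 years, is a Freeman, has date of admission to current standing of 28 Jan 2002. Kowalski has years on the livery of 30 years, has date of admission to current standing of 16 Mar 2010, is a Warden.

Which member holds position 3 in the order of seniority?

Mbeki

By standing in the guild: Kowalski (Warden); then Sorensen, Mbeki and Pereira (Liveryman); then Tanaka (Freeman); then Andersen (Journeyman); then Yilmaz and Dimitriou (Apprentice).
Sorensen, Mbeki and Pereira all have date of admission to current standing 19 Jun 2006, so the next rule applies.
Among Sorensen, Mbeki and Pereira, by years on the livery (higher first): Sorensen (39 years) before Mbeki (26 years) before Pereira (22 years).
Yilmaz and Dimitriou both have date of admission to current standing 6 Aug 1996, so the next rule applies.
Among Yilmaz and Dimitriou, by years on the livery (higher first): Yilmaz (10 years) before Dimitriou (5 years).
Order: Kowalski, Sorensen, Mbeki, Pereira, Tanaka, Andersen, Yilmaz, Dimitriou.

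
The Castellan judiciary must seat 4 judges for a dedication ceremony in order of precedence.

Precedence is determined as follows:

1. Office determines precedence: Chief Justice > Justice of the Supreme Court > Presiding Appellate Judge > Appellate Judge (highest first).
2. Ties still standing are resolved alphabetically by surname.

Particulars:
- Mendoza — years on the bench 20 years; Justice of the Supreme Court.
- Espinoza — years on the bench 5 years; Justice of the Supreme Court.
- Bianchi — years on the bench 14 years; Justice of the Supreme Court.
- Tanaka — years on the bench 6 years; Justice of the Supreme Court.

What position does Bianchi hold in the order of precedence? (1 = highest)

1

By office: Bianchi, Espinoza, Mendoza and Tanaka (Justice of the Supreme Court).
Among Bianchi, Espinoza, Mendoza and Tanaka, alphabetically by surname: Bianchi before Espinoza before Mendoza before Tanaka.
Order: Bianchi, Espinoza, Mendoza, Tanaka. So position 1.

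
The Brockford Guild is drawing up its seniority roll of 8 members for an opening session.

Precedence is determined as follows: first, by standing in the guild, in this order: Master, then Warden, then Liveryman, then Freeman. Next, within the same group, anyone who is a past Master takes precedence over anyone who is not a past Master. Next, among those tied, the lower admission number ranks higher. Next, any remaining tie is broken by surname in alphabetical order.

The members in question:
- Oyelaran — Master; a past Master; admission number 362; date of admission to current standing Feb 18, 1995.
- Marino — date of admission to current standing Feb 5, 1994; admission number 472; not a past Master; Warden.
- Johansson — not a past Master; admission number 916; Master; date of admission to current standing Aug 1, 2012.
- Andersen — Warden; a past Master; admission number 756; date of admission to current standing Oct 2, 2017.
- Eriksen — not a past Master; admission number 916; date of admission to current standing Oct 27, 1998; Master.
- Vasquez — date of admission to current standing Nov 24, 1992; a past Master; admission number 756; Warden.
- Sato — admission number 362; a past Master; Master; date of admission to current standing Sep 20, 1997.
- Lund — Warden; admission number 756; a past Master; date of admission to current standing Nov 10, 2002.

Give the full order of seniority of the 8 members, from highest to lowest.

By standing in the guild: Oyelaran, Sato, Eriksen and Johansson (Master); then Andersen, Lund, Vasquez and Marino (Warden).
Among Oyelaran, Sato, Eriksen and Johansson, a past Master before not a past Master: Oyelaran and Sato (a past Master) before Eriksen and Johansson (not a past Master).
Oyelaran and Sato both have admission number 362, so the next rule applies.
Among Oyelaran and Sato, alphabetically by surname: Oyelaran before Sato.
Eriksen and Johansson both have admission number 916, so the next rule applies.
Among Eriksen and Johansson, alphabetically by surname: Eriksen before Johansson.
Among Andersen, Lund, Vasquez and Marino, a past Master before not a past Master: Andersen, Lund and Vasquez (a past Master) before Marino (not a past Master).
Andersen, Lund and Vasquez all have admission number 756, so the next rule applies.
Among Andersen, Lund and Vasquez, alphabetically by surname: Andersen before Lund before Vasquez.
Full order: Oyelaran, Sato, Eriksen, Johansson, Andersen, Lund, Vasquez, Marino.

Oyelaran, Sato, Eriksen, Johansson, Andersen, Lund, Vasquez, Marino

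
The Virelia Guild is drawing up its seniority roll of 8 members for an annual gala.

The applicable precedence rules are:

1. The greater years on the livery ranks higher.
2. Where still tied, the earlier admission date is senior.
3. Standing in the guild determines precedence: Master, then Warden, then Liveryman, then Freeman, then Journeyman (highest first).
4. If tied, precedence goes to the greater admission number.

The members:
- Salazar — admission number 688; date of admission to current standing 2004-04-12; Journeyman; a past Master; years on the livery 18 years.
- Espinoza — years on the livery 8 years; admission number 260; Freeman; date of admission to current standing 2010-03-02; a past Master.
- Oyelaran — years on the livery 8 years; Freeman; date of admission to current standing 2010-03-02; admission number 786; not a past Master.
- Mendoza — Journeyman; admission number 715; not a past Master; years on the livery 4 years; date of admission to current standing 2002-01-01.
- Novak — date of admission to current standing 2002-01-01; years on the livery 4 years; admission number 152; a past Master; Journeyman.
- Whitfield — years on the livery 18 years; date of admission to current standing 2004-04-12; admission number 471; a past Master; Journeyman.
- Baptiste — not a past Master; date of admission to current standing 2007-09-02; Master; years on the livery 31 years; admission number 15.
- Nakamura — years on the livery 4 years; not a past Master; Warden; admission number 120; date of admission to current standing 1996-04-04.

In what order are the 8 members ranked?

Baptiste, Salazar, Whitfield, Oyelaran, Espinoza, Nakamura, Mendoza, Novak

By years on the livery (higher first): Baptiste (31 years); then Salazar and Whitfield (both 18 years); then Oyelaran and Espinoza (both 8 years); then Nakamura, Mendoza and Novak (each 4 years).
Salazar and Whitfield both have date of admission to current standing 2004-04-12, so the next rule applies.
Salazar and Whitfield are each Journeyman, so the next rule applies.
Among Salazar and Whitfield, by admission number (higher first): Salazar (688) before Whitfield (471).
Oyelaran and Espinoza both have date of admission to current standing 2010-03-02, so the next rule applies.
Oyelaran and Espinoza are each Freeman, so the next rule applies.
Among Oyelaran and Espinoza, by admission number (higher first): Oyelaran (786) before Espinoza (260).
Among Nakamura, Mendoza and Novak, by date of admission to current standing (earlier first): Nakamura (1996-04-04) before Mendoza and Novak (2002-01-01).
Mendoza and Novak are each Journeyman, so the next rule applies.
Among Mendoza and Novak, by admission number (higher first): Mendoza (715) before Novak (152).
Full order: Baptiste, Salazar, Whitfield, Oyelaran, Espinoza, Nakamura, Mendoza, Novak.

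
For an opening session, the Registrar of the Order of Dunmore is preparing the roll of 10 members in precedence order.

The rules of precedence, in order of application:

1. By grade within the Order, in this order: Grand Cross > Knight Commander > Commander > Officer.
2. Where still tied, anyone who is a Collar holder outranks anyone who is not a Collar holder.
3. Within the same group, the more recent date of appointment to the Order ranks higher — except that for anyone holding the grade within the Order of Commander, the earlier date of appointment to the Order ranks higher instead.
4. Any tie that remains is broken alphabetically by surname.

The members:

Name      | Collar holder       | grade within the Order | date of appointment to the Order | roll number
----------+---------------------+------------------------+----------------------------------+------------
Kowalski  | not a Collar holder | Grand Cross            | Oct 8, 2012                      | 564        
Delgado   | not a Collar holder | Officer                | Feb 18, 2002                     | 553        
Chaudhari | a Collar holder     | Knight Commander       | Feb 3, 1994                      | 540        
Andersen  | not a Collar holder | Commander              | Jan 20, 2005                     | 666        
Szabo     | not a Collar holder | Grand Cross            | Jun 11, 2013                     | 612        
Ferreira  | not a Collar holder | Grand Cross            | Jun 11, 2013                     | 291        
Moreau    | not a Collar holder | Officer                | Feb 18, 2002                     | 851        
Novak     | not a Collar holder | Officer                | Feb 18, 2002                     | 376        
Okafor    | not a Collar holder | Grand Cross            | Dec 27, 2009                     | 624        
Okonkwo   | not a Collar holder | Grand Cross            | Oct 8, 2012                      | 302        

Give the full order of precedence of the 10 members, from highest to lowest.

Ferreira, Szabo, Kowalski, Okonkwo, Okafor, Chaudhari, Andersen, Delgado, Moreau, Novak

By grade within the Order: Ferreira, Szabo, Kowalski, Okonkwo and Okafor (Grand Cross); then Chaudhari (Knight Commander); then Andersen (Commander); then Delgado, Moreau and Novak (Officer).
Ferreira, Szabo, Kowalski, Okonkwo and Okafor are each not a Collar holder, so the next rule applies.
Among Ferreira, Szabo, Kowalski, Okonkwo and Okafor, by date of appointment to the Order (later first): Ferreira and Szabo (Jun 11, 2013) before Kowalski and Okonkwo (Oct 8, 2012) before Okafor (Dec 27, 2009).
Among Ferreira and Szabo, alphabetically by surname: Ferreira before Szabo.
Among Kowalski and Okonkwo, alphabetically by surname: Kowalski before Okonkwo.
Delgado, Moreau and Novak are each not a Collar holder, so the next rule applies.
Delgado, Moreau and Novak all have date of appointment to the Order Feb 18, 2002, so the next rule applies.
Among Delgado, Moreau and Novak, alphabetically by surname: Delgado before Moreau before Novak.
Full order: Ferreira, Szabo, Kowalski, Okonkwo, Okafor, Chaudhari, Andersen, Delgado, Moreau, Novak.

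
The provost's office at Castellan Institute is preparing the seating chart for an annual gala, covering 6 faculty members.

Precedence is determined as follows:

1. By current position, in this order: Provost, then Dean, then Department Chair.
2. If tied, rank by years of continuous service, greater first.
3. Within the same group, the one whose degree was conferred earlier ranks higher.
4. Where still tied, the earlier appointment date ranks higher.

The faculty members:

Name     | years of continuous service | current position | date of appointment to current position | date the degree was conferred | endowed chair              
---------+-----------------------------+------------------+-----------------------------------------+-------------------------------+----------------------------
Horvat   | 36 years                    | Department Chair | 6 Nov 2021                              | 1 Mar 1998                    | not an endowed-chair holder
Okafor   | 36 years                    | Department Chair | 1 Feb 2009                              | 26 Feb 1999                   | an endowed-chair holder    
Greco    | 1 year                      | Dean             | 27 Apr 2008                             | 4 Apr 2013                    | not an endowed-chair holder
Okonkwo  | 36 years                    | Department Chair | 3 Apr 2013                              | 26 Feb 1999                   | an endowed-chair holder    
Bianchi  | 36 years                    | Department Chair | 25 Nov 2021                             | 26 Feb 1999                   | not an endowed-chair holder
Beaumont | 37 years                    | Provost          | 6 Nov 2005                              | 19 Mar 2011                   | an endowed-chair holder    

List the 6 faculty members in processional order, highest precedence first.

By current position: Beaumont (Provost); then Greco (Dean); then Horvat, Okafor, Okonkwo and Bianchi (Department Chair).
Horvat, Okafor, Okonkwo and Bianchi all have years of continuous service 36 years, so the next rule applies.
Among Horvat, Okafor, Okonkwo and Bianchi, by date the degree was conferred (earlier first): Horvat (1 Mar 1998) before Okafor, Okonkwo and Bianchi (26 Feb 1999).
Among Okafor, Okonkwo and Bianchi, by date of appointment to current position (earlier first): Okafor (1 Feb 2009) before Okonkwo (3 Apr 2013) before Bianchi (25 Nov 2021).
Full order: Beaumont, Greco, Horvat, Okafor, Okonkwo, Bianchi.

Beaumont, Greco, Horvat, Okafor, Okonkwo, Bianchi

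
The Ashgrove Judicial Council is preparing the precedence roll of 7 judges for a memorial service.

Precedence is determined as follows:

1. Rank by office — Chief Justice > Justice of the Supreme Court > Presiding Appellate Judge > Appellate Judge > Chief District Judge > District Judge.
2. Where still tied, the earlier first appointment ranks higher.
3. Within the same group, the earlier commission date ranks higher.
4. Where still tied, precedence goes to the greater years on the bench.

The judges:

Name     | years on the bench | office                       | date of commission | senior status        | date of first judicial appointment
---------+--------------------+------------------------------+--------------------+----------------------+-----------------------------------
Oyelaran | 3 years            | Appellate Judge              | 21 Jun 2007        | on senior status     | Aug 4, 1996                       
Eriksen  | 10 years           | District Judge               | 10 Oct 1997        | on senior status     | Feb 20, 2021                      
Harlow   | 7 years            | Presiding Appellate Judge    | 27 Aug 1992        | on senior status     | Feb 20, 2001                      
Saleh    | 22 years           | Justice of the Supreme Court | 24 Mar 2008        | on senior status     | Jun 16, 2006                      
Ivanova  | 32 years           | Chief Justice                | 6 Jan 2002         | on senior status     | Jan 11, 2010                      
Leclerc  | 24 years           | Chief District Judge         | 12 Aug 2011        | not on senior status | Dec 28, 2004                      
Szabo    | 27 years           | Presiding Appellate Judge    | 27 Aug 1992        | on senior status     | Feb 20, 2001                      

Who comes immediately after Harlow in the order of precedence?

Oyelaran

By office: Ivanova (Chief Justice); then Saleh (Justice of the Supreme Court); then Szabo and Harlow (Presiding Appellate Judge); then Oyelaran (Appellate Judge); then Leclerc (Chief District Judge); then Eriksen (District Judge).
Szabo and Harlow both have date of first judicial appointment Feb 20, 2001, so the next rule applies.
Szabo and Harlow both have date of commission 27 Aug 1992, so the next rule applies.
Among Szabo and Harlow, by years on the bench (higher first): Szabo (27 years) before Harlow (7 years).
Order: Ivanova, Saleh, Szabo, Harlow, Oyelaran, Leclerc, Eriksen.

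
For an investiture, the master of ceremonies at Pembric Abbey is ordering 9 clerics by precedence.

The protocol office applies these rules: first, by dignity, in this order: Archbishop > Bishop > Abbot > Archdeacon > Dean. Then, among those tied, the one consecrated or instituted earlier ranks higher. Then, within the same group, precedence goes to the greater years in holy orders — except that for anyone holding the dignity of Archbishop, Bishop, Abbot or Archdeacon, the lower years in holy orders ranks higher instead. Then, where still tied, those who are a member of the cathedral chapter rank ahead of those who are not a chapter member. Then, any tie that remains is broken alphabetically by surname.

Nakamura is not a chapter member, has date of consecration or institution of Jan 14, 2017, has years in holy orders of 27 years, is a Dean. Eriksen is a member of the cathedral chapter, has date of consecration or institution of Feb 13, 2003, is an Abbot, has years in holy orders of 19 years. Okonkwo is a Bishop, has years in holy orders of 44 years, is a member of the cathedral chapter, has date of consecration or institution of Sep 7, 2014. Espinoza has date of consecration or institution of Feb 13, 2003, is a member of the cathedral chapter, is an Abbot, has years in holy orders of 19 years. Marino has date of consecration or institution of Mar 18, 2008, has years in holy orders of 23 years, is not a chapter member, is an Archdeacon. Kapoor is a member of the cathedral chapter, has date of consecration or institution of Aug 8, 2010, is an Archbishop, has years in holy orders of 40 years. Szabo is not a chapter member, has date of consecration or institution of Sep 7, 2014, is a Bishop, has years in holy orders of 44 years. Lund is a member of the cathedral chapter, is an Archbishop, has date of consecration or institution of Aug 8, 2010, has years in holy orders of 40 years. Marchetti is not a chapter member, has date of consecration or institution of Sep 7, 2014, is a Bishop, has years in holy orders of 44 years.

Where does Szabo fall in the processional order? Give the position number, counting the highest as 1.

5

By dignity: Kapoor and Lund (Archbishop); then Okonkwo, Marchetti and Szabo (Bishop); then Eriksen and Espinoza (Abbot); then Marino (Archdeacon); then Nakamura (Dean).
Kapoor and Lund both have date of consecration or institution Aug 8, 2010, so the next rule applies.
Kapoor and Lund both have years in holy orders 40 years, so the next rule applies.
Kapoor and Lund are each a member of the cathedral chapter, so the next rule applies.
Among Kapoor and Lund, alphabetically by surname: Kapoor before Lund.
Okonkwo, Marchetti and Szabo all have date of consecration or institution Sep 7, 2014, so the next rule applies.
Okonkwo, Marchetti and Szabo all have years in holy orders 44 years, so the next rule applies.
Among Okonkwo, Marchetti and Szabo, a member of the cathedral chapter before not a chapter member: Okonkwo (a member of the cathedral chapter) before Marchetti and Szabo (not a chapter member).
Among Marchetti and Szabo, alphabetically by surname: Marchetti before Szabo.
Eriksen and Espinoza both have date of consecration or institution Feb 13, 2003, so the next rule applies.
Eriksen and Espinoza both have years in holy orders 19 years, so the next rule applies.
Eriksen and Espinoza are each a member of the cathedral chapter, so the next rule applies.
Among Eriksen and Espinoza, alphabetically by surname: Eriksen before Espinoza.
Order: Kapoor, Lund, Okonkwo, Marchetti, Szabo, Eriksen, Espinoza, Marino, Nakamura. So position 5.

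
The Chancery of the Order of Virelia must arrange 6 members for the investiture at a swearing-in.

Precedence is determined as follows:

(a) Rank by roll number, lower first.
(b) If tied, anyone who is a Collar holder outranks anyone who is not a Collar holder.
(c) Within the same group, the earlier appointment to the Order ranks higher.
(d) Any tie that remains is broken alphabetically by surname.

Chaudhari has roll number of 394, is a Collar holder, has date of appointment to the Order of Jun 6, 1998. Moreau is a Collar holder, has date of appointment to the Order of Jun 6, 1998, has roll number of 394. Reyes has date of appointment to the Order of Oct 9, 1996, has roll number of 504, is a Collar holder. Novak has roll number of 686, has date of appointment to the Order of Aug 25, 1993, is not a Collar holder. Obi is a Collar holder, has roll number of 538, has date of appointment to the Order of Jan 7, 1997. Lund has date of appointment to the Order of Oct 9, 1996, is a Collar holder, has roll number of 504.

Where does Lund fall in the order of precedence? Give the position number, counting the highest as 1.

By roll number (lower first): Chaudhari and Moreau (both 394); then Lund and Reyes (both 504); then Obi (538); then Novak (686).
Chaudhari and Moreau are each a Collar holder, so the next rule applies.
Chaudhari and Moreau both have date of appointment to the Order Jun 6, 1998, so the next rule applies.
Among Chaudhari and Moreau, alphabetically by surname: Chaudhari before Moreau.
Lund and Reyes are each a Collar holder, so the next rule applies.
Lund and Reyes both have date of appointment to the Order Oct 9, 1996, so the next rule applies.
Among Lund and Reyes, alphabetically by surname: Lund before Reyes.
Order: Chaudhari, Moreau, Lund, Reyes, Obi, Novak. So position 3.

3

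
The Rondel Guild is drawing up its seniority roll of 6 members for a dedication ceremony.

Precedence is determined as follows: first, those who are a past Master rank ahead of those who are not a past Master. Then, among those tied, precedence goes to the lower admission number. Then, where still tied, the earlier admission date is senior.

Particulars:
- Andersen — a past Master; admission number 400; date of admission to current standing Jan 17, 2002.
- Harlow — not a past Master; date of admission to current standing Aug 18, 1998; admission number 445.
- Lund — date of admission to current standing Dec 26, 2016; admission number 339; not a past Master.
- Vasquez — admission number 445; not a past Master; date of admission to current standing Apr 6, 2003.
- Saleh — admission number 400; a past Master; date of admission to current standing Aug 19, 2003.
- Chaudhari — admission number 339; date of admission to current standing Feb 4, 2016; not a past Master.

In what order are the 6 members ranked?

By the first rule: Andersen and Saleh (both a past Master); then Chaudhari, Lund, Harlow and Vasquez (each not a past Master).
Andersen and Saleh both have admission number 400, so the next rule applies.
Among Andersen and Saleh, by date of admission to current standing (earlier first): Andersen (Jan 17, 2002) before Saleh (Aug 19, 2003).
Among Chaudhari, Lund, Harlow and Vasquez, by admission number (lower first): Chaudhari and Lund (339) before Harlow and Vasquez (445).
Among Chaudhari and Lund, by date of admission to current standing (earlier first): Chaudhari (Feb 4, 2016) before Lund (Dec 26, 2016).
Among Harlow and Vasquez, by date of admission to current standing (earlier first): Harlow (Aug 18, 1998) before Vasquez (Apr 6, 2003).
Full order: Andersen, Saleh, Chaudhari, Lund, Harlow, Vasquez.

Andersen, Saleh, Chaudhari, Lund, Harlow, Vasquez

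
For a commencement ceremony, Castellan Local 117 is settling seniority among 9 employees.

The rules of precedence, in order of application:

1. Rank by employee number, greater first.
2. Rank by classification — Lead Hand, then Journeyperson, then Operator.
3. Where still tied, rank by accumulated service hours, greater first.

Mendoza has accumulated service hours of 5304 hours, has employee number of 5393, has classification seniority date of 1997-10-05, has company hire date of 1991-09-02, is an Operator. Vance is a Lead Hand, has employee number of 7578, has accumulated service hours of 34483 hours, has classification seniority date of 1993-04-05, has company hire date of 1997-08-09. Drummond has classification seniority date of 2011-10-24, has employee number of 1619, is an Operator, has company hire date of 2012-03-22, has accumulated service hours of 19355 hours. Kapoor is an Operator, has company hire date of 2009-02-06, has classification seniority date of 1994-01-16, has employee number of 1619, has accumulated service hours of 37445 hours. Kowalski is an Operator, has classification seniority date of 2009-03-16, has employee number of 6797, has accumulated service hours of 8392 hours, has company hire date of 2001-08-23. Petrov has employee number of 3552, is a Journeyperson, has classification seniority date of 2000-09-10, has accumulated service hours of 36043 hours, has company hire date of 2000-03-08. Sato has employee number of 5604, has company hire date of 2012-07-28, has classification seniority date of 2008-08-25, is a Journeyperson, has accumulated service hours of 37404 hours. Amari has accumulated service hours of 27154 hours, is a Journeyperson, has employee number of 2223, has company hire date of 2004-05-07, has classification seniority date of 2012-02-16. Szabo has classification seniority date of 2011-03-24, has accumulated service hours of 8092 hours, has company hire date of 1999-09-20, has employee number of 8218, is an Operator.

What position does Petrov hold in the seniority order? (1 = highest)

By employee number (higher first): Szabo (8218); then Vance (7578); then Kowalski (6797); then Sato (5604); then Mendoza (5393); then Petrov (3552); then Amari (2223); then Kapoor and Drummond (both 1619).
Kapoor and Drummond are each Operator, so the next rule applies.
Among Kapoor and Drummond, by accumulated service hours (higher first): Kapoor (37445 hours) before Drummond (19355 hours).
Order: Szabo, Vance, Kowalski, Sato, Mendoza, Petrov, Amari, Kapoor, Drummond. So position 6.

6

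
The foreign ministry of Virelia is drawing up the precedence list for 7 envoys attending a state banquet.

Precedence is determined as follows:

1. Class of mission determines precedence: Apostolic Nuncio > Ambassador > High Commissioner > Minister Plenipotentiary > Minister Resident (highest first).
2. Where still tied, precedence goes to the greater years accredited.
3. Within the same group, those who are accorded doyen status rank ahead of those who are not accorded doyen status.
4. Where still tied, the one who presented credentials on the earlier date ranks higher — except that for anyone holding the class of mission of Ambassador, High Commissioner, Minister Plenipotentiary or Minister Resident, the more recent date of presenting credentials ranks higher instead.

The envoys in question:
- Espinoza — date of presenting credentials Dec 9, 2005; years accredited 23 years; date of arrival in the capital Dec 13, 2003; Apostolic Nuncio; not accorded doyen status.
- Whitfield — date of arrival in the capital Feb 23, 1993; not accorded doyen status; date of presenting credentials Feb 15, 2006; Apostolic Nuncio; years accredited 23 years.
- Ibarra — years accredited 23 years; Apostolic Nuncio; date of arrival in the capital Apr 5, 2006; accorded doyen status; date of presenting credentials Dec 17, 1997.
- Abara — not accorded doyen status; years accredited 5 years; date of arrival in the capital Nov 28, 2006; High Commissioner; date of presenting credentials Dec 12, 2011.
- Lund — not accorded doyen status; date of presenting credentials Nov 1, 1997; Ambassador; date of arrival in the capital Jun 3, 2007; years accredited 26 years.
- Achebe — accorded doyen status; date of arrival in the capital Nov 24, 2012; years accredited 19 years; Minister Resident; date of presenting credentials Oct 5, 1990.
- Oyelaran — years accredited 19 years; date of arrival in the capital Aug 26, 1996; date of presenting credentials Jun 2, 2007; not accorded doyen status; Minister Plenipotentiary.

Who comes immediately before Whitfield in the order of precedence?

Espinoza

By class of mission: Ibarra, Espinoza and Whitfield (Apostolic Nuncio); then Lund (Ambassador); then Abara (High Commissioner); then Oyelaran (Minister Plenipotentiary); then Achebe (Minister Resident).
Ibarra, Espinoza and Whitfield all have years accredited 23 years, so the next rule applies.
Among Ibarra, Espinoza and Whitfield, accorded doyen status before not accorded doyen status: Ibarra (accorded doyen status) before Espinoza and Whitfield (not accorded doyen status).
Among Espinoza and Whitfield, by date of presenting credentials (earlier first): Espinoza (Dec 9, 2005) before Whitfield (Feb 15, 2006).
Order: Ibarra, Espinoza, Whitfield, Lund, Abara, Oyelaran, Achebe.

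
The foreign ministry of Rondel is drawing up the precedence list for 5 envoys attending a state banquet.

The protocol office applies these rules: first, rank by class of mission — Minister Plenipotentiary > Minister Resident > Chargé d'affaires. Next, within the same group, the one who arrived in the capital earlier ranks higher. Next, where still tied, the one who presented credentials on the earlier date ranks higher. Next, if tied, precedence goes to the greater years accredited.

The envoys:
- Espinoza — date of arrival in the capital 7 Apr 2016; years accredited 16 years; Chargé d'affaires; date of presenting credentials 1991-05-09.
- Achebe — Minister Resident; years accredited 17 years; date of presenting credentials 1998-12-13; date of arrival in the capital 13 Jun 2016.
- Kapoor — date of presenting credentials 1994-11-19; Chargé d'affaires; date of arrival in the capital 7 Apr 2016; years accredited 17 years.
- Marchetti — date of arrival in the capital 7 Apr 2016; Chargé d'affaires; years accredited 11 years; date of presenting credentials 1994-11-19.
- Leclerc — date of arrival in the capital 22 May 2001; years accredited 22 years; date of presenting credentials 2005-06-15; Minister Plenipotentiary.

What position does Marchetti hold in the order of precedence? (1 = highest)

By class of mission: Leclerc (Minister Plenipotentiary); then Achebe (Minister Resident); then Espinoza, Kapoor and Marchetti (Chargé d'affaires).
Espinoza, Kapoor and Marchetti all have date of arrival in the capital 7 Apr 2016, so the next rule applies.
Among Espinoza, Kapoor and Marchetti, by date of presenting credentials (earlier first): Espinoza (1991-05-09) before Kapoor and Marchetti (1994-11-19).
Among Kapoor and Marchetti, by years accredited (higher first): Kapoor (17 years) before Marchetti (11 years).
Order: Leclerc, Achebe, Espinoza, Kapoor, Marchetti. So position 5.

5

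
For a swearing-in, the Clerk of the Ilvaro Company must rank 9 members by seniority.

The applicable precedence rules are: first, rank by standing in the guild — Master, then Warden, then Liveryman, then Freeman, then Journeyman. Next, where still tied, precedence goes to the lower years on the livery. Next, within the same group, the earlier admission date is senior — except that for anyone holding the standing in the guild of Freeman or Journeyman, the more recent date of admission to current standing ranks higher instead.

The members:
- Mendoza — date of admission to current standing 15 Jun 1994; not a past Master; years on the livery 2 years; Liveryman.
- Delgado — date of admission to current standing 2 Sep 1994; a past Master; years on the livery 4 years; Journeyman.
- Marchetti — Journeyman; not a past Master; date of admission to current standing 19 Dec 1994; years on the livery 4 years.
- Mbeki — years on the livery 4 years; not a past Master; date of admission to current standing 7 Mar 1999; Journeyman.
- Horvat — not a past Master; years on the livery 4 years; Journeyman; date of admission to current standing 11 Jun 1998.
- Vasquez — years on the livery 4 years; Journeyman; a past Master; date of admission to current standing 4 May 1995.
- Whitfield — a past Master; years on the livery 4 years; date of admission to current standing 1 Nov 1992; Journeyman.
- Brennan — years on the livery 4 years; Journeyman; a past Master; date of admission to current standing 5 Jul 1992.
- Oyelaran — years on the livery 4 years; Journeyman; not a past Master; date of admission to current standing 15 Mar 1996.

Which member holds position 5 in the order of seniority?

By standing in the guild: Mendoza (Liveryman); then Mbeki, Horvat, Oyelaran, Vasquez, Marchetti, Delgado, Whitfield and Brennan (Journeyman).
Mbeki, Horvat, Oyelaran, Vasquez, Marchetti, Delgado, Whitfield and Brennan all have years on the livery 4 years, so the next rule applies.
Among Mbeki, Horvat, Oyelaran, Vasquez, Marchetti, Delgado, Whitfield and Brennan, by date of admission to current standing (later first) (reversed rule for this group): Mbeki (7 Mar 1999) before Horvat (11 Jun 1998) before Oyelaran (15 Mar 1996) before Vasquez (4 May 1995) before Marchetti (19 Dec 1994) before Delgado (2 Sep 1994) before Whitfield (1 Nov 1992) before Brennan (5 Jul 1992).
Order: Mendoza, Mbeki, Horvat, Oyelaran, Vasquez, Marchetti, Delgado, Whitfield, Brennan.

Vasquez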